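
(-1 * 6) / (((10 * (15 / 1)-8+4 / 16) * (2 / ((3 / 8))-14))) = 36 / 7397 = 0.00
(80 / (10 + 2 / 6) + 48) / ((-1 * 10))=-864 / 155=-5.57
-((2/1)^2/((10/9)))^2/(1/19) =-6156/25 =-246.24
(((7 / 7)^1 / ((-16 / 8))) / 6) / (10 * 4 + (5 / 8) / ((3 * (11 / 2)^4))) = -14641 / 7027720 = -0.00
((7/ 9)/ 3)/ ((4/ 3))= 0.19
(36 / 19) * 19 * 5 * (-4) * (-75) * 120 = 6480000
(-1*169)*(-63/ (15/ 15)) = 10647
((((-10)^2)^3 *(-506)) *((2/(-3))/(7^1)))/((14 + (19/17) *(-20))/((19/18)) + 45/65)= -4249388000000/636741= -6673652.24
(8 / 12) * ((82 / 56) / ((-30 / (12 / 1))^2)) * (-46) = -3772 / 525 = -7.18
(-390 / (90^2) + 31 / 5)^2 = 2758921 / 72900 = 37.85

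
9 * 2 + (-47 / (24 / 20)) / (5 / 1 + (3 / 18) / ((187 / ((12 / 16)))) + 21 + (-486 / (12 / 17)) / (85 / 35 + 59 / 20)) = 2112500762 / 114909999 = 18.38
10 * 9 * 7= 630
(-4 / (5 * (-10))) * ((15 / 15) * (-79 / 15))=-158 / 375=-0.42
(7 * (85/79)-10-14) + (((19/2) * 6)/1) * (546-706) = -721781/79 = -9136.47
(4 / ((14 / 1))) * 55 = 110 / 7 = 15.71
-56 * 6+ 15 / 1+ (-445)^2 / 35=37358 / 7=5336.86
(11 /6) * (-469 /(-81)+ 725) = 325567 /243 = 1339.78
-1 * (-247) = 247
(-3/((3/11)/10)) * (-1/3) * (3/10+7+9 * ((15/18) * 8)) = 7403/3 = 2467.67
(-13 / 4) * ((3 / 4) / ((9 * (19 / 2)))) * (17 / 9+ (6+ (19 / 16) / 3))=-15509 / 65664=-0.24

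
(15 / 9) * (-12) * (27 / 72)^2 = -45 / 16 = -2.81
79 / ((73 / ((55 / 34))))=4345 / 2482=1.75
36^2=1296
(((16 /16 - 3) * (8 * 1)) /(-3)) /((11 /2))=32 /33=0.97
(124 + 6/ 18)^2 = 139129/ 9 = 15458.78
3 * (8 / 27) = 8 / 9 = 0.89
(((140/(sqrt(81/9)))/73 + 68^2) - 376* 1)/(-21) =-930452/4599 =-202.32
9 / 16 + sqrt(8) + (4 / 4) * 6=2 * sqrt(2) + 105 / 16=9.39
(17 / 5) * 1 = 17 / 5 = 3.40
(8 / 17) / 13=8 / 221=0.04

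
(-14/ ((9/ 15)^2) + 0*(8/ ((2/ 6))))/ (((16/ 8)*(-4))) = 175/ 36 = 4.86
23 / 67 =0.34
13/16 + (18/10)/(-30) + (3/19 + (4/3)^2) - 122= -8160929/68400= -119.31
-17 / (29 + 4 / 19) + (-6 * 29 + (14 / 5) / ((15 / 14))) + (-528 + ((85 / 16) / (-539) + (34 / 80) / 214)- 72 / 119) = -1270725939377 / 1813815850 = -700.58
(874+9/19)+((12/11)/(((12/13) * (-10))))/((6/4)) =2741228/3135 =874.39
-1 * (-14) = 14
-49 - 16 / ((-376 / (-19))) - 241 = -290.81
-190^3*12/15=-5487200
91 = 91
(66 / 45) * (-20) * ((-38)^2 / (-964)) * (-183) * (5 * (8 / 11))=-7046720 / 241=-29239.50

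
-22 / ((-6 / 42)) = 154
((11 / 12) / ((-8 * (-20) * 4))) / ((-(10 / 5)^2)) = -11 / 30720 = -0.00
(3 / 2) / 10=3 / 20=0.15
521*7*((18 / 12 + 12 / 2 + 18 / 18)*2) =61999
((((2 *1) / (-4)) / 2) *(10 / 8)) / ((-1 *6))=5 / 96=0.05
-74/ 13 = -5.69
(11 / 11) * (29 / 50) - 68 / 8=-198 / 25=-7.92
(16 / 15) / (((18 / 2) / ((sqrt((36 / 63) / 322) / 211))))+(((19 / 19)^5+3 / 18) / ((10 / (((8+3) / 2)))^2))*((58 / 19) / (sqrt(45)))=16*sqrt(46) / 4586085+24563*sqrt(5) / 342000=0.16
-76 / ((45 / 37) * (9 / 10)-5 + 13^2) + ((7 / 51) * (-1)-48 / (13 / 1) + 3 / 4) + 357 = 602732879 / 1705236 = 353.46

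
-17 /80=-0.21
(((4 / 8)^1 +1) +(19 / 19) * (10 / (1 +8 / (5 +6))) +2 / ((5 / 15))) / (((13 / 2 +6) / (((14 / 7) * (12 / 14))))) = 1212 / 665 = 1.82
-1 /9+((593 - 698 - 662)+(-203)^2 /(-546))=-842.59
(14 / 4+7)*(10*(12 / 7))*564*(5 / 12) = 42300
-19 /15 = -1.27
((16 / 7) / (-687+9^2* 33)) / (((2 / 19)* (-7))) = -76 / 48657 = -0.00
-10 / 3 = -3.33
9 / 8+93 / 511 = 5343 / 4088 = 1.31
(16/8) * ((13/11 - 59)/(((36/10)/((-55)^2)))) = -291500/3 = -97166.67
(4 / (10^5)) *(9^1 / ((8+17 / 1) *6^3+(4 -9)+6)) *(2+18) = 9 / 6751250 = 0.00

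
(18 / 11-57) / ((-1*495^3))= 203 / 444720375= 0.00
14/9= 1.56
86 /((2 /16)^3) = 44032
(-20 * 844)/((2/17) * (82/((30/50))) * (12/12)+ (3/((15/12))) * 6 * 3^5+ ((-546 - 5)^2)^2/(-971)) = 4179572400/23503389235739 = 0.00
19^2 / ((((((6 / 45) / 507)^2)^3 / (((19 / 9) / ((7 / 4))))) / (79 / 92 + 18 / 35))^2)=47078327608172438301209997761570702621661841696494140625 / 5202448384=9049263756842001241315919000000000000000000000.00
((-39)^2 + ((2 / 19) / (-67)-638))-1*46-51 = 1000576 / 1273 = 786.00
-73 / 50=-1.46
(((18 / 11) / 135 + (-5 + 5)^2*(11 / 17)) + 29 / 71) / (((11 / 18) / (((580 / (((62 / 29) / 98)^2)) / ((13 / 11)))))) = 532643467944 / 750541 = 709679.38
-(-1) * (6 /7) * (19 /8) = 57 /28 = 2.04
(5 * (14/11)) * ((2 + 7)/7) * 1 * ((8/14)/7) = 360/539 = 0.67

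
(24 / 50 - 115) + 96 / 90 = -8509 / 75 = -113.45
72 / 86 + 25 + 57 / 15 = 29.64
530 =530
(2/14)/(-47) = -1/329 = -0.00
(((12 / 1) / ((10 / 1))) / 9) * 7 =14 / 15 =0.93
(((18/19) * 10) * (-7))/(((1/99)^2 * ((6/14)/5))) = -144074700/19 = -7582878.95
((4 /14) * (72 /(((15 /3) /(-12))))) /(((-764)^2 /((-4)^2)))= -1728 /1276835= -0.00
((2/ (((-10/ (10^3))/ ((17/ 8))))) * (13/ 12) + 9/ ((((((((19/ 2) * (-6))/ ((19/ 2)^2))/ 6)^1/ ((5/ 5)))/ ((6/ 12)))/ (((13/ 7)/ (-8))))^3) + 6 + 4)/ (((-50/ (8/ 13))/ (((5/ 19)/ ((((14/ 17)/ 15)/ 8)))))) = 251266845203/ 1214560256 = 206.88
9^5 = 59049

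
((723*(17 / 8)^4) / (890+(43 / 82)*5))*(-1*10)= -2475813003 / 14990336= -165.16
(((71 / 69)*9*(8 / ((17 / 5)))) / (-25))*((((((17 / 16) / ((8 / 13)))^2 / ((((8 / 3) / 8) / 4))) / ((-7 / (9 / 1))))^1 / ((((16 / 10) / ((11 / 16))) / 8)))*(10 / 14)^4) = 113593033125 / 3166707712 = 35.87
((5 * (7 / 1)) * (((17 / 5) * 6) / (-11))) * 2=-1428 / 11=-129.82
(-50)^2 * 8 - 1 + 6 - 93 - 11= 19901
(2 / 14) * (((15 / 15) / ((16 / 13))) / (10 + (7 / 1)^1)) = 13 / 1904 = 0.01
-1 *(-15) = 15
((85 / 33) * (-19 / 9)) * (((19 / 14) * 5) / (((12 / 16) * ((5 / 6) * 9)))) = -122740 / 18711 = -6.56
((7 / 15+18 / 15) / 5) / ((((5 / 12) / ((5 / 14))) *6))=1 / 21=0.05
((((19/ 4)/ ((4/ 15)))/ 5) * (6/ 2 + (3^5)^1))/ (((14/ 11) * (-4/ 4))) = -77121/ 112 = -688.58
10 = 10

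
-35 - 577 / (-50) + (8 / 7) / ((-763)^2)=-4780189259 / 203759150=-23.46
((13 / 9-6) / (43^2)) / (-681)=41 / 11332521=0.00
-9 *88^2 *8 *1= -557568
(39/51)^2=169/289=0.58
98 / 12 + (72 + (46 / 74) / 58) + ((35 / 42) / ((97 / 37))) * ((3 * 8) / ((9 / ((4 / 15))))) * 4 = 227854307 / 2810187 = 81.08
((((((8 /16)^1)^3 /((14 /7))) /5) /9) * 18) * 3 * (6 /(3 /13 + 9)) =39 /800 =0.05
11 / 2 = 5.50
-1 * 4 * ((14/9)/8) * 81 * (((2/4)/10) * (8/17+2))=-1323/170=-7.78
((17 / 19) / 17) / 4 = 0.01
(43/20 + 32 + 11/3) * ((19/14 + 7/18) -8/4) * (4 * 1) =-36304/945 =-38.42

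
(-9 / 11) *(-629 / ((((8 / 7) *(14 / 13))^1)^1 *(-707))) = -73593 / 124432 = -0.59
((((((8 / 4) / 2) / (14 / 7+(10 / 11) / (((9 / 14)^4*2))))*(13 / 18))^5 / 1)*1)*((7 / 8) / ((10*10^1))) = 86181861193829310282422049 / 110321944247231450314868368179200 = 0.00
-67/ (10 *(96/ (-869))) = 58223/ 960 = 60.65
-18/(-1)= 18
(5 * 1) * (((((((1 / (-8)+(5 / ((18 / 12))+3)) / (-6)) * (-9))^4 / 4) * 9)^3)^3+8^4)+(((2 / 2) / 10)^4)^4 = 507432549154953015031361812167192259416631133420051342093940110760483484666259420655041230447749789 / 892029807941224925661428730905934460239216640000000000000000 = 568851561503410329810791600000000000000.00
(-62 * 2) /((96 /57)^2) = -11191 /256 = -43.71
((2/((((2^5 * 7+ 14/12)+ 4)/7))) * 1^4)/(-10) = -42/6875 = -0.01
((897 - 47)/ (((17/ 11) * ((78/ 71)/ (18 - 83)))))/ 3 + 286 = -95051/ 9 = -10561.22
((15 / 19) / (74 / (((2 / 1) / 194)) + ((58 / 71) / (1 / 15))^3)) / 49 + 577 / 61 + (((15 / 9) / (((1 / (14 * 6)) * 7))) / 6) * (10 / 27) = 158769112821026791 / 14847134685559218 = 10.69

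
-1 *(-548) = 548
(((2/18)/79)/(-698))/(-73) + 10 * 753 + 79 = 275661089047/36228294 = 7609.00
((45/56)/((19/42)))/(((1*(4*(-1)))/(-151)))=20385/304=67.06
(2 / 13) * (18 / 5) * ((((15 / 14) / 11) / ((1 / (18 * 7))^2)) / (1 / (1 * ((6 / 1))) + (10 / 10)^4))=104976 / 143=734.10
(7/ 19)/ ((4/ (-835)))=-5845/ 76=-76.91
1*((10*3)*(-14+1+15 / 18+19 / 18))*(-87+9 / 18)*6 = 173000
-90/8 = -45/4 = -11.25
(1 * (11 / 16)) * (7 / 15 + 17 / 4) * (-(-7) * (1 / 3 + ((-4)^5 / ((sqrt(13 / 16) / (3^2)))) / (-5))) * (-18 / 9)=-8367744 * sqrt(13) / 325-21791 / 1440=-92846.92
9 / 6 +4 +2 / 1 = 15 / 2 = 7.50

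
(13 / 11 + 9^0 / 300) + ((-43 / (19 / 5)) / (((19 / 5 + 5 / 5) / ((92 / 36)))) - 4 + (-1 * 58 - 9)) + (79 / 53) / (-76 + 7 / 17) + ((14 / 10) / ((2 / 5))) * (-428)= -24194402978233 / 15372660600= -1573.86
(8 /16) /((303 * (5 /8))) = 4 /1515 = 0.00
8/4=2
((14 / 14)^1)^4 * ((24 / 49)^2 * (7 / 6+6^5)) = 4479648 / 2401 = 1865.74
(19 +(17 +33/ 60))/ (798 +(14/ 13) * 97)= 9503/ 234640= 0.04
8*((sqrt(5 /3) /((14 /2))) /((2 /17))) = 68*sqrt(15) /21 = 12.54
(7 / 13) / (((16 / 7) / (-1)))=-49 / 208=-0.24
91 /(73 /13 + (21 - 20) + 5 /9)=10647 /839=12.69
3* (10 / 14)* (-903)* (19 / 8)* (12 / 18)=-12255 / 4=-3063.75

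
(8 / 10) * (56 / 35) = 32 / 25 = 1.28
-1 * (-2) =2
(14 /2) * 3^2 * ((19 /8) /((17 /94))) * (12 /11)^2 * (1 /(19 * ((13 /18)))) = 71.75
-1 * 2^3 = -8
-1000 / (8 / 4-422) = 50 / 21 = 2.38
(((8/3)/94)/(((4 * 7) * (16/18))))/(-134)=-3/352688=-0.00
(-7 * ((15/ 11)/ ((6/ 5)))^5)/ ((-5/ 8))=13671875/ 644204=21.22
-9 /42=-3 /14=-0.21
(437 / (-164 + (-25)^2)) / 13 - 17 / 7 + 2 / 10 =-452159 / 209755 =-2.16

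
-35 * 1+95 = 60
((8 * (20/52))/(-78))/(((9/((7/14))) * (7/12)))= -40/10647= -0.00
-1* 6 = -6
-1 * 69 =-69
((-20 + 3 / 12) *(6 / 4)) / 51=-79 / 136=-0.58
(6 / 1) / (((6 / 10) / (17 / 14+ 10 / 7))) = 185 / 7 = 26.43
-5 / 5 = -1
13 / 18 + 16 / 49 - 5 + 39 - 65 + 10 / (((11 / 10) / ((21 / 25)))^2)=-12870589 / 533610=-24.12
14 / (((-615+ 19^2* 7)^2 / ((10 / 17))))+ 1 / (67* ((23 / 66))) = 1025490127 / 23942381392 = 0.04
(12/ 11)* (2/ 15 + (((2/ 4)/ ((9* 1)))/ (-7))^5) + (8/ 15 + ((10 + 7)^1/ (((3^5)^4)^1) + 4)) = 120642777591797569/ 25785049588147080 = 4.68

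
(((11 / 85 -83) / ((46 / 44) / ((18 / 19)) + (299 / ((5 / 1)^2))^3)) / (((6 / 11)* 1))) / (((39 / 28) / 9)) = -1342410300000 / 2340890372509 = -0.57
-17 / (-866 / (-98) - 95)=833 / 4222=0.20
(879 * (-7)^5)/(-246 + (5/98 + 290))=-482596198/1439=-335369.14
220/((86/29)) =3190/43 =74.19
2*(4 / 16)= 1 / 2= 0.50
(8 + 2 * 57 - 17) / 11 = 105 / 11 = 9.55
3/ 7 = 0.43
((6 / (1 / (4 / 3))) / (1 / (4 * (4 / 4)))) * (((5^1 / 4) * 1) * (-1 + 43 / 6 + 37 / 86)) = 263.88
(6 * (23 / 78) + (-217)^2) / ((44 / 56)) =8570520 / 143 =59933.71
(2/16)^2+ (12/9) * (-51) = -4351/64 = -67.98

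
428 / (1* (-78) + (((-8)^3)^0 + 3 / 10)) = -4280 / 767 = -5.58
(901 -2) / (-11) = -81.73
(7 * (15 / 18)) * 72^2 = 30240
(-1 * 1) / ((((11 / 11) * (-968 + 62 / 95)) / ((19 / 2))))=1805 / 183796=0.01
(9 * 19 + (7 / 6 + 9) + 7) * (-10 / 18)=-5645 / 54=-104.54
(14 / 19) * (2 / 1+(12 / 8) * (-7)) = -119 / 19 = -6.26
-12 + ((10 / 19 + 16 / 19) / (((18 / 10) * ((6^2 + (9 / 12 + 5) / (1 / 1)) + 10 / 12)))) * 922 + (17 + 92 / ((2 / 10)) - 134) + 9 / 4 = 40744051 / 116508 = 349.71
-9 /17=-0.53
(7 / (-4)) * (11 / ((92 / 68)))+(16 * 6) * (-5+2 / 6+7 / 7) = -33693 / 92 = -366.23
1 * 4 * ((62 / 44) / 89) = 62 / 979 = 0.06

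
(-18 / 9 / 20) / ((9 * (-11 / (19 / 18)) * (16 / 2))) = 0.00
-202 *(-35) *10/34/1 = 35350/17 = 2079.41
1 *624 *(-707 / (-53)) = 441168 / 53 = 8323.92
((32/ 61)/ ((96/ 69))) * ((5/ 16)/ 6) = 115/ 5856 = 0.02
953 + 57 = 1010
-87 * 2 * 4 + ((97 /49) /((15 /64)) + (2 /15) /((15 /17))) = -7578614 /11025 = -687.40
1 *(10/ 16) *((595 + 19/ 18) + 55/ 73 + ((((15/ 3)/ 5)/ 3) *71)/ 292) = 7843135/ 21024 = 373.06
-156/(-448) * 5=195/112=1.74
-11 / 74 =-0.15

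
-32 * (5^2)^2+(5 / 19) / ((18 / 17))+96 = -6807083 / 342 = -19903.75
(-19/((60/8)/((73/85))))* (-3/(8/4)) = 1387/425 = 3.26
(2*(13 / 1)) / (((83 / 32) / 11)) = 9152 / 83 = 110.27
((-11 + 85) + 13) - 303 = -216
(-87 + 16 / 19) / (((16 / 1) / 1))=-1637 / 304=-5.38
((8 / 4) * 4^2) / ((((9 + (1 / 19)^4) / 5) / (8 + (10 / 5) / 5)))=87575712 / 586445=149.33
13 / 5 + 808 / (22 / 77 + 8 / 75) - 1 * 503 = 802794 / 515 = 1558.82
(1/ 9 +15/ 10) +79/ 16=943/ 144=6.55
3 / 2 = 1.50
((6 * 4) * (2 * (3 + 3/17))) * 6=15552/17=914.82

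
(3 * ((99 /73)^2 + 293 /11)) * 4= 20030496 /58619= 341.71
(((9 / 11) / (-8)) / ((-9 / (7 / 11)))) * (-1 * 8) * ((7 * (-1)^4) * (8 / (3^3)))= -392 / 3267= -0.12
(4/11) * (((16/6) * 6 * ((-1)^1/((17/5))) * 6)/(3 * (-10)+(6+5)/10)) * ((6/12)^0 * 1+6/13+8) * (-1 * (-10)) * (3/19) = 70848000/13348621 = 5.31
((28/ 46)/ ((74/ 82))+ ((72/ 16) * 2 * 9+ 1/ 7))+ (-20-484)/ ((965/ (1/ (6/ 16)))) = 462321282/ 5748505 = 80.42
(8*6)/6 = 8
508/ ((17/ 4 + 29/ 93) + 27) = 188976/ 11741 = 16.10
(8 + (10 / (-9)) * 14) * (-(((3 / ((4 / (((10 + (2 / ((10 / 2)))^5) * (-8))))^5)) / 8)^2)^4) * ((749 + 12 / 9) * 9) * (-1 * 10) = -28446155817412405554600658753356105767237355638987920117989048320148697044579679227630005164469480934445444109453815549324733321417268578065680638248982228825897124289911689097418999617187479552 / 12446030555722283414288128107560248481180504337442334266202233229579397668070766882367889646251427233913933179110244964249432086944580078125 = -2285560499795959492825297000000000000000000000000000000.00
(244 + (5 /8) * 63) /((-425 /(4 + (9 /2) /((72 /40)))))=-29471 /6800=-4.33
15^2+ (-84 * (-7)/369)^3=426224611/1860867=229.05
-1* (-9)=9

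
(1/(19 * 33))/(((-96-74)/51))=-1/2090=-0.00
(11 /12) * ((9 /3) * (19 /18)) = 209 /72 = 2.90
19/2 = 9.50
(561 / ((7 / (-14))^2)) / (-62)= -1122 / 31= -36.19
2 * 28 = 56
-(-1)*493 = 493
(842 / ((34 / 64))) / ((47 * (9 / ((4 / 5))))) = 107776 / 35955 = 3.00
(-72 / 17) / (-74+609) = -72 / 9095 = -0.01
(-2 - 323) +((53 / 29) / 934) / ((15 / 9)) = -44014591 / 135430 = -325.00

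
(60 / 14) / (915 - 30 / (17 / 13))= 34 / 7077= 0.00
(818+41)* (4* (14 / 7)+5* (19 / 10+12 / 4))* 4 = 111670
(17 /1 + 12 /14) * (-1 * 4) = -71.43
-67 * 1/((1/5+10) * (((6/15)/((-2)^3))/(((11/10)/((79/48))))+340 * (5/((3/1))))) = -117920/10171457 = -0.01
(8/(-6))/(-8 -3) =4/33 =0.12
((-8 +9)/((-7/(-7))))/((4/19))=19/4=4.75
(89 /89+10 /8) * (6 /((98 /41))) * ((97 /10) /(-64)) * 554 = -29743983 /62720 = -474.23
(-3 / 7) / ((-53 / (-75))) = -225 / 371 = -0.61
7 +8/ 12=23/ 3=7.67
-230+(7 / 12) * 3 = -913 / 4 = -228.25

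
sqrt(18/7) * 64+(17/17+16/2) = 9+192 * sqrt(14)/7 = 111.63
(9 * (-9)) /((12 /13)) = -351 /4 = -87.75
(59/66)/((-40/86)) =-2537/1320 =-1.92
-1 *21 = -21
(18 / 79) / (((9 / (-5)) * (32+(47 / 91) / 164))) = -29848 / 7546317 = -0.00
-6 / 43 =-0.14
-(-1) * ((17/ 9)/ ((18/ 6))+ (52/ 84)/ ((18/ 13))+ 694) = 262739/ 378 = 695.08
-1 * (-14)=14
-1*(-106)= 106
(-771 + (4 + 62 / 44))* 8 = -67372 / 11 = -6124.73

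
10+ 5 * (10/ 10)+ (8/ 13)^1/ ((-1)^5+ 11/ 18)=1221/ 91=13.42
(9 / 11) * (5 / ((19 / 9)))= 405 / 209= 1.94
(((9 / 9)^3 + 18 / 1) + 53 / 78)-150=-10165 / 78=-130.32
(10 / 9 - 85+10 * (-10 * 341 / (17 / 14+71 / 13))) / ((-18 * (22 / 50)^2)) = 788515625 / 529254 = 1489.86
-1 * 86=-86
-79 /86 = -0.92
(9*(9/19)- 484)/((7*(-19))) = 9115/2527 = 3.61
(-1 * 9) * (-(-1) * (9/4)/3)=-27/4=-6.75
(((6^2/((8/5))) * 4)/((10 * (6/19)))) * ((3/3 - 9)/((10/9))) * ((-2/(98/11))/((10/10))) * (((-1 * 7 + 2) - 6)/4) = -62073/490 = -126.68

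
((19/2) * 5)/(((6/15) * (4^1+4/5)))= 2375/96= 24.74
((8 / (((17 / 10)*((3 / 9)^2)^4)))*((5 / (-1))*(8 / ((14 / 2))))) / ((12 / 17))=-1749600 / 7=-249942.86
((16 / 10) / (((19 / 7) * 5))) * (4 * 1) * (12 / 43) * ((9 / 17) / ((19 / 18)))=435456 / 6597275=0.07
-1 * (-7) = 7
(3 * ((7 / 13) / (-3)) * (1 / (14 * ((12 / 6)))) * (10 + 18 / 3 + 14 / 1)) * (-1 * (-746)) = -5595 / 13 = -430.38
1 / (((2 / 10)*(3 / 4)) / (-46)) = -920 / 3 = -306.67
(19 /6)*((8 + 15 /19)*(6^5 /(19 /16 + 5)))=384768 /11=34978.91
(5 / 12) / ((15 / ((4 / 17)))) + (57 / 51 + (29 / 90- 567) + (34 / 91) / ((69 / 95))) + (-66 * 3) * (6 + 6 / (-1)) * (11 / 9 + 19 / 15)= -1809419321 / 3202290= -565.04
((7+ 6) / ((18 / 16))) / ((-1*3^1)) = -104 / 27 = -3.85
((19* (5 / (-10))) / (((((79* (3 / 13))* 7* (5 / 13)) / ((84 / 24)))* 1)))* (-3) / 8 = 3211 / 12640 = 0.25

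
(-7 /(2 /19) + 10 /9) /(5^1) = -1177 /90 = -13.08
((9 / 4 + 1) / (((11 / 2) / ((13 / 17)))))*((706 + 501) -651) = 46982 / 187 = 251.24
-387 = -387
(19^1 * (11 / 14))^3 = 3327.01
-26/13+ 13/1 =11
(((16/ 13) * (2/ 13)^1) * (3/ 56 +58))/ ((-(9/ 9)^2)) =-13004/ 1183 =-10.99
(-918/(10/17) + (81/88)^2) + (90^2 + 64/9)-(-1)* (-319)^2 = 37743296717/348480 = 108308.36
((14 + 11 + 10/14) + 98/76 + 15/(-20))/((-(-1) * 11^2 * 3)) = 13967/193116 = 0.07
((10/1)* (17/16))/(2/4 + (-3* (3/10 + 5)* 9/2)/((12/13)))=-850/6161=-0.14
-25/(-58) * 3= 75/58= 1.29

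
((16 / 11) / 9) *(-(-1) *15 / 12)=20 / 99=0.20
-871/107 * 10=-8710/107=-81.40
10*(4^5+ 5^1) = 10290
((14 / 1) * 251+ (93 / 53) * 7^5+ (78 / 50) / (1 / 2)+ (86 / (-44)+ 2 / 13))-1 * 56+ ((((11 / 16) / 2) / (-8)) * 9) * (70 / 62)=49546663106757 / 1503673600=32950.41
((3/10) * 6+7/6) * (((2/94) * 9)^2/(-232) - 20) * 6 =-356.00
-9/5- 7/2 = -53/10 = -5.30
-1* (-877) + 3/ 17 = 14912/ 17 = 877.18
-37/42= -0.88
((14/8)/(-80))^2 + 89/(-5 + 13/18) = -164041027/7884800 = -20.80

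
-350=-350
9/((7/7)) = 9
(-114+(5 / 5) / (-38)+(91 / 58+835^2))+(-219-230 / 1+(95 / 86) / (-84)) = 696663.53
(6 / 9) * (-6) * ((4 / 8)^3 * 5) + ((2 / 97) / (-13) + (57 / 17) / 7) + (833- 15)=244889507 / 300118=815.98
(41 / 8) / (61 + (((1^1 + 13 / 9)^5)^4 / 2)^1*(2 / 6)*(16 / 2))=1495392851464002242523 / 22573761756787161473998093496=0.00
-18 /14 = -1.29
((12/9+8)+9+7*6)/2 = 181/6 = 30.17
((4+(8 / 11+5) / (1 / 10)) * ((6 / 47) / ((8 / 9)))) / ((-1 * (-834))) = 0.01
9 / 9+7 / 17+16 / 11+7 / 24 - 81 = -349355 / 4488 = -77.84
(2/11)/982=1/5401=0.00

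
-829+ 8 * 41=-501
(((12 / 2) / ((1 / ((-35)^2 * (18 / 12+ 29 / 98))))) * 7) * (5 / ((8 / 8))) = 462000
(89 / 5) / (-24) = -89 / 120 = -0.74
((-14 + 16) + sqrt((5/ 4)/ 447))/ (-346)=-0.01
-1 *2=-2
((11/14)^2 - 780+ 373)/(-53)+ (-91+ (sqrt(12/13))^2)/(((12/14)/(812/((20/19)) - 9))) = -162281199071/2025660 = -80112.75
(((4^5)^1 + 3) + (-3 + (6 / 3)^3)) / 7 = 1032 / 7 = 147.43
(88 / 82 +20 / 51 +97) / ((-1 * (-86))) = 205891 / 179826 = 1.14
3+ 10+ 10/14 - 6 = 54/7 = 7.71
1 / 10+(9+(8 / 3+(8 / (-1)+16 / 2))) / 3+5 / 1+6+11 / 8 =5891 / 360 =16.36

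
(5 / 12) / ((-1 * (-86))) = 5 / 1032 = 0.00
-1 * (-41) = 41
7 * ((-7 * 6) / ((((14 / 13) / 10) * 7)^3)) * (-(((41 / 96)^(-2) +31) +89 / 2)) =224310679125 / 4036081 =55576.36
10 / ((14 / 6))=30 / 7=4.29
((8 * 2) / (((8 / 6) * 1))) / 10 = 1.20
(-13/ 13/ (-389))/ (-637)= -1/ 247793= -0.00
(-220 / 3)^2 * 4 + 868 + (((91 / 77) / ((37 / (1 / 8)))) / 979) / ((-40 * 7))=179767203024523 / 8032812480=22379.11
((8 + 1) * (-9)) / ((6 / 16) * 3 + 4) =-648 / 41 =-15.80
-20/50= -2/5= -0.40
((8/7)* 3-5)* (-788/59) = 8668/413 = 20.99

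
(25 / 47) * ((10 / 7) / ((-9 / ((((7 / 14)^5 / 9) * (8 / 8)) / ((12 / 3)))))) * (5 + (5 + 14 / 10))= -475 / 568512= -0.00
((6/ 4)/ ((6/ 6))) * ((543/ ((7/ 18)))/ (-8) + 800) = 52539/ 56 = 938.20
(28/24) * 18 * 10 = 210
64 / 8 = 8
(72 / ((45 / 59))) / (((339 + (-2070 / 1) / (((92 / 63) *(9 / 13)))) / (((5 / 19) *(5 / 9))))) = -4720 / 584307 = -0.01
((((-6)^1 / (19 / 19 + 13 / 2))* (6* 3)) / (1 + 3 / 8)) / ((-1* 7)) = 576 / 385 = 1.50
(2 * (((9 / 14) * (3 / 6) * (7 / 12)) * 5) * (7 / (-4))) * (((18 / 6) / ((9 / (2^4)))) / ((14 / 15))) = -75 / 4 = -18.75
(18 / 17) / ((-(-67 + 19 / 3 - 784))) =27 / 21539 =0.00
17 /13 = 1.31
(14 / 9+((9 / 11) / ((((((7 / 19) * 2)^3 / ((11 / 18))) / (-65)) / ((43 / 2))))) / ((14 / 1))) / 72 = -1.71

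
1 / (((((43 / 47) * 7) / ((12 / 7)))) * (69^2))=188 / 3343809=0.00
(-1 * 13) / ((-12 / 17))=18.42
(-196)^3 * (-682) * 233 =1196488447616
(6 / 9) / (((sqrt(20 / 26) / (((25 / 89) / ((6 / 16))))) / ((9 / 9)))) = 40 * sqrt(130) / 801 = 0.57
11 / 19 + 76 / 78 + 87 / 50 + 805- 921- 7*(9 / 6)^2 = -9518641 / 74100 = -128.46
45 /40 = 9 /8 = 1.12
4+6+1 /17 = 171 /17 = 10.06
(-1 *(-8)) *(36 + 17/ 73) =21160/ 73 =289.86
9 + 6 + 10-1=24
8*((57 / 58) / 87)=0.09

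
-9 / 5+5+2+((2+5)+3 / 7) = 442 / 35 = 12.63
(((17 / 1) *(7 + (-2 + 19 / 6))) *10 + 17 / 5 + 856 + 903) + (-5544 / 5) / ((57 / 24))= 764903 / 285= 2683.87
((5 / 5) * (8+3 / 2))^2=90.25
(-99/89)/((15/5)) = -33/89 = -0.37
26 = 26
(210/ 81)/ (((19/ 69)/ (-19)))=-1610/ 9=-178.89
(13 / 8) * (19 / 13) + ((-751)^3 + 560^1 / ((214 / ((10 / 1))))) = -362571402423 / 856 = -423564722.46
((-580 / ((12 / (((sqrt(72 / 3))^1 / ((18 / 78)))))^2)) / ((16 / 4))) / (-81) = 24505 / 4374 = 5.60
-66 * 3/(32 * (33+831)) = -11/1536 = -0.01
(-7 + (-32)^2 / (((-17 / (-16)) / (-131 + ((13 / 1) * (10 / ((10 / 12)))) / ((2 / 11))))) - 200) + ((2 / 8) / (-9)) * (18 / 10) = 238152963 / 340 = 700449.89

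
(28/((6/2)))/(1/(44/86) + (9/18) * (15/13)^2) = 52052/14613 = 3.56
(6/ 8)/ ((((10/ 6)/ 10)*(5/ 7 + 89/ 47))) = 987/ 572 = 1.73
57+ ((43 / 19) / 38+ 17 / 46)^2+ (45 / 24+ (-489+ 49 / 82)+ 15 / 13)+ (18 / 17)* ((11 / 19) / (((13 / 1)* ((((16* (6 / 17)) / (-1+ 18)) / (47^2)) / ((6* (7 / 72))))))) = -576796700776161 / 2351674764608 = -245.27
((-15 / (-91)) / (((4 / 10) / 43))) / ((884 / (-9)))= -29025 / 160888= -0.18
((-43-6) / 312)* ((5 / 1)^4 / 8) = -30625 / 2496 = -12.27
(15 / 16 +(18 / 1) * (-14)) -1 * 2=-4049 / 16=-253.06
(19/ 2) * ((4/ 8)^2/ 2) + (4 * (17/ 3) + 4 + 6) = 1625/ 48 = 33.85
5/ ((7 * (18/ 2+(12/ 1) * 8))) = 1/ 147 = 0.01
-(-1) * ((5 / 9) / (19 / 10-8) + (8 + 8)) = 15.91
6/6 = 1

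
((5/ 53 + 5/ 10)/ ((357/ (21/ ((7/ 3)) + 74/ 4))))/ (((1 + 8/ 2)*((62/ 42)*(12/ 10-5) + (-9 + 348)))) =3465/ 126161624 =0.00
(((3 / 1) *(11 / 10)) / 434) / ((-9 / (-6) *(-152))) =-11 / 329840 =-0.00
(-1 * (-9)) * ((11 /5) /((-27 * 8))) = -11 /120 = -0.09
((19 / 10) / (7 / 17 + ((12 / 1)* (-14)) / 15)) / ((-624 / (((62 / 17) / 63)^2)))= 18259 / 19304295192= 0.00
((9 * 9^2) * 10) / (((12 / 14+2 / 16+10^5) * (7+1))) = 0.01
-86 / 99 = -0.87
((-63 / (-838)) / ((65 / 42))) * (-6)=-7938 / 27235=-0.29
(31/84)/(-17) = -31/1428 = -0.02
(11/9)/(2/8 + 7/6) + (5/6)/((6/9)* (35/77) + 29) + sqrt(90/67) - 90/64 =-812849/1578144 + 3* sqrt(670)/67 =0.64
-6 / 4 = -3 / 2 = -1.50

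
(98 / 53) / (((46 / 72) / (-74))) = -261072 / 1219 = -214.17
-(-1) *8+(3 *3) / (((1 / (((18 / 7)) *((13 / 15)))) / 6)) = 4492 / 35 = 128.34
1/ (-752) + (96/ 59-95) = -4142827/ 44368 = -93.37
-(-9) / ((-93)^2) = 1 / 961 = 0.00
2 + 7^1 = 9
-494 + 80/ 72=-4436/ 9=-492.89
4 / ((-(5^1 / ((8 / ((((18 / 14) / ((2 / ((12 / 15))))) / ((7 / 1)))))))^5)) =-1157018619904 / 59049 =-19594211.92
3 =3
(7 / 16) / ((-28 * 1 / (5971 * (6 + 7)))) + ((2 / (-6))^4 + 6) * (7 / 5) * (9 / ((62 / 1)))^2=-372923971 / 307520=-1212.68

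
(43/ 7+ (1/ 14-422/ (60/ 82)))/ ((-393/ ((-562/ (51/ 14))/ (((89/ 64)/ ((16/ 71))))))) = -68948641792/ 1899775755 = -36.29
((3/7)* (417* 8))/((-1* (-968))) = 1251/847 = 1.48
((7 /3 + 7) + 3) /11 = 37 /33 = 1.12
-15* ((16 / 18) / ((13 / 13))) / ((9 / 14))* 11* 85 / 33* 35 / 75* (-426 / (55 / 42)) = 89212.34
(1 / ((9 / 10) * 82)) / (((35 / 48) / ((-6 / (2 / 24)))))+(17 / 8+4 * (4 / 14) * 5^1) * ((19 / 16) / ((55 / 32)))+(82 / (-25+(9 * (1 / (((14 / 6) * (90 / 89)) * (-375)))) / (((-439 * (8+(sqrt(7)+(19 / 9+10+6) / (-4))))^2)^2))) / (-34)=221363858365262391156870240000000 * sqrt(7) / 517323118857357992212900908072715683930159716273+136362314665855084357587017609864807005195840503476273 / 32663781724653583628322563335711268283350284485477220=4.17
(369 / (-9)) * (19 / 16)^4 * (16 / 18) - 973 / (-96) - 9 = -5259449 / 73728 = -71.34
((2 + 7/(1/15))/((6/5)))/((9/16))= 4280/27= 158.52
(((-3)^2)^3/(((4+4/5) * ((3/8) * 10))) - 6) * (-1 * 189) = -13041/2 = -6520.50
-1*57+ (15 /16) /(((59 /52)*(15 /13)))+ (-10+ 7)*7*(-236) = 1156333 /236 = 4899.72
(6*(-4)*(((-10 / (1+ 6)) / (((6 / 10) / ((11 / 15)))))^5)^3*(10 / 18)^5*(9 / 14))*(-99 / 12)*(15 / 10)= -71796452911831501562500000000000000 / 1662694864564918452686842106907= -43180.78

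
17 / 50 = 0.34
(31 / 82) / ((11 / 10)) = 155 / 451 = 0.34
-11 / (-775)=11 / 775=0.01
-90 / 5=-18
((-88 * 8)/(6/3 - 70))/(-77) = -16/119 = -0.13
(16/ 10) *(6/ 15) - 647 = -16159/ 25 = -646.36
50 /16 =25 /8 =3.12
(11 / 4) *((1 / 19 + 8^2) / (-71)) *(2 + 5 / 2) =-120483 / 10792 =-11.16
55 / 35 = 1.57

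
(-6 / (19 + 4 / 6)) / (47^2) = -18 / 130331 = -0.00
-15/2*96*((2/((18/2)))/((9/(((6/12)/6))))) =-40/27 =-1.48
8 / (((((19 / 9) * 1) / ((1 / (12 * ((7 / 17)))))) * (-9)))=-34 / 399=-0.09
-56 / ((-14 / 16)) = 64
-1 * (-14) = 14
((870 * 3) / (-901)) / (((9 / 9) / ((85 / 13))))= -13050 / 689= -18.94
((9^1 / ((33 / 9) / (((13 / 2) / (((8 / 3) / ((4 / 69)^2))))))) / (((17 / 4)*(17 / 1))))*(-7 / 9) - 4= -6727128 / 1681691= -4.00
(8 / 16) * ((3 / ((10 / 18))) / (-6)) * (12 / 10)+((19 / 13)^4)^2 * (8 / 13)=12.27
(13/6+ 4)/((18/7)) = 259/108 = 2.40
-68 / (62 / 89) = -3026 / 31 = -97.61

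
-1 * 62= -62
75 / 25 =3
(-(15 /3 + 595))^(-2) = 1 /360000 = 0.00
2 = 2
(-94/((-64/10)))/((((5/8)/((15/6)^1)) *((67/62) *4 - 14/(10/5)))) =-7285/332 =-21.94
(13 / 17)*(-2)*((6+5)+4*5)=-806 / 17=-47.41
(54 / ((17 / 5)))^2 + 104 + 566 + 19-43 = 259594 / 289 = 898.25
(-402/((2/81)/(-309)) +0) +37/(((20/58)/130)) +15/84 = 141253789/28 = 5044778.18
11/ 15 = 0.73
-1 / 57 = -0.02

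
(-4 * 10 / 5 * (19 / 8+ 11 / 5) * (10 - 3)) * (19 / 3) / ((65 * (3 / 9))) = -24339 / 325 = -74.89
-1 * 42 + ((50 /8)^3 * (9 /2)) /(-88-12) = -27129 /512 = -52.99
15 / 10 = 3 / 2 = 1.50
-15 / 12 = -1.25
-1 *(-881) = 881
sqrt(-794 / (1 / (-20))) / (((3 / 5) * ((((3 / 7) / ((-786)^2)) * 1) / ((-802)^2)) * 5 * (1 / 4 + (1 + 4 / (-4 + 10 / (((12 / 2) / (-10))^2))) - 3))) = -264559355492992 * sqrt(3970) / 677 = -24622361803906.78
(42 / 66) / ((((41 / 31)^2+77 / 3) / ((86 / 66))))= 289261 / 9563840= 0.03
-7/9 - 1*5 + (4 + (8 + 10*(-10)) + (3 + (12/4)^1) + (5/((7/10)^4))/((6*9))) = -5665370/64827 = -87.39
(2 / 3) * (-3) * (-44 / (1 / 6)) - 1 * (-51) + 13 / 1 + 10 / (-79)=46758 / 79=591.87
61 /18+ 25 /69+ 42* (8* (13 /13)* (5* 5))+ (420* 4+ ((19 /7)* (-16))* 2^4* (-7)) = 6188369 /414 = 14947.75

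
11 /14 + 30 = 431 /14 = 30.79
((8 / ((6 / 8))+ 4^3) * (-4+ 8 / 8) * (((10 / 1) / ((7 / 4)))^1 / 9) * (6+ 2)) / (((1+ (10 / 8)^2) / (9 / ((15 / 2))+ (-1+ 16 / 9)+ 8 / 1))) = -14712832 / 3321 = -4430.24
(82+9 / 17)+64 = 2491 / 17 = 146.53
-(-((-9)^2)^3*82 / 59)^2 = -1899056203298244 / 3481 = -545549038580.36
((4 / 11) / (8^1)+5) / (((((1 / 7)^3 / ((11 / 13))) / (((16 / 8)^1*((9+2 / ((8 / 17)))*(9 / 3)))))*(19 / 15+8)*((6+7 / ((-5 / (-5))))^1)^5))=90804105 / 2683705804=0.03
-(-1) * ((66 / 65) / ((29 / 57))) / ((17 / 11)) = 41382 / 32045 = 1.29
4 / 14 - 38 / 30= -103 / 105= -0.98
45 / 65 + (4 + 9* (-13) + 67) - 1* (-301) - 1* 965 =-9221 / 13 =-709.31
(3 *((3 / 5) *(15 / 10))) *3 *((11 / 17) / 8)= 891 / 1360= 0.66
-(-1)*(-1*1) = -1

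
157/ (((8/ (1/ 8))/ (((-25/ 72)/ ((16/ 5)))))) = -19625/ 73728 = -0.27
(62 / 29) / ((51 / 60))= 1240 / 493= 2.52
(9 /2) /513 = 1 /114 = 0.01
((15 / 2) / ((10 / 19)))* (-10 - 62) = -1026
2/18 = 1/9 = 0.11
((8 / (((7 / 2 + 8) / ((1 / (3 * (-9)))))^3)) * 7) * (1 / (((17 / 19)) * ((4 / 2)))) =-4256 / 4071212037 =-0.00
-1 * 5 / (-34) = 5 / 34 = 0.15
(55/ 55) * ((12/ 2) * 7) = 42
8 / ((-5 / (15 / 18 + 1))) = -44 / 15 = -2.93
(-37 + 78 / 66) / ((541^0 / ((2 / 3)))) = -788 / 33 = -23.88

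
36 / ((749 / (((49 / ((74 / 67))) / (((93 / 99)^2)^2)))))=10011545082 / 3656219639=2.74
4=4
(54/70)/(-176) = -27/6160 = -0.00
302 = 302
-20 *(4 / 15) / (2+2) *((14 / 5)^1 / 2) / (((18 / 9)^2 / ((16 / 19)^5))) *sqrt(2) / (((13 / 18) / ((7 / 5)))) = -308281344 *sqrt(2) / 804732175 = -0.54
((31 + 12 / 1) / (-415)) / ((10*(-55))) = 43 / 228250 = 0.00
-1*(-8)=8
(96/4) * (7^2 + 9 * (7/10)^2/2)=30723/25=1228.92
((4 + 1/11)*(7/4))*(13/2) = 4095/88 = 46.53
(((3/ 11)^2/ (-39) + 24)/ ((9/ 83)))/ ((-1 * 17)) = -1044389/ 80223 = -13.02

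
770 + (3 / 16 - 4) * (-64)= 1014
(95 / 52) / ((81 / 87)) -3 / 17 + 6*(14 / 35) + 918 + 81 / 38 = 2095852639 / 2267460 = 924.32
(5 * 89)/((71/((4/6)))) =890/213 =4.18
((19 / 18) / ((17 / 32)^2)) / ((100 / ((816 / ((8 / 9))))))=34.33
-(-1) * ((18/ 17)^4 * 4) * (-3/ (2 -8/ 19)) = -3989088/ 417605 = -9.55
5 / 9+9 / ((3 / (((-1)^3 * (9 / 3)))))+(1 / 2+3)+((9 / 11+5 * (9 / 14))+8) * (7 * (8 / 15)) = 39577 / 990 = 39.98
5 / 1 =5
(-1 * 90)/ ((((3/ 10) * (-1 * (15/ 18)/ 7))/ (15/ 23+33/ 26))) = 1447740/ 299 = 4841.94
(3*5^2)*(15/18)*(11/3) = 229.17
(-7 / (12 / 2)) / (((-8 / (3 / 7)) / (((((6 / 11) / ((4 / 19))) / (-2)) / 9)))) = -19 / 2112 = -0.01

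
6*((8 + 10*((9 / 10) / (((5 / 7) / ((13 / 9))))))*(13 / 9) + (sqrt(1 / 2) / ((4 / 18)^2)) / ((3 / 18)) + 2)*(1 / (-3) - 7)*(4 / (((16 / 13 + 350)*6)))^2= -5577*sqrt(2) / 579121 - 13332748 / 2110896045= -0.02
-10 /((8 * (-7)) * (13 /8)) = 10 /91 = 0.11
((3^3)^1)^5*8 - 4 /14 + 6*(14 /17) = 13660160018 /119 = 114791260.66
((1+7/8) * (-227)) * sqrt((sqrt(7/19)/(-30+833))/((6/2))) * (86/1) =-48805 * 19^(3/4) * sqrt(2409) * 7^(1/4)/61028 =-581.02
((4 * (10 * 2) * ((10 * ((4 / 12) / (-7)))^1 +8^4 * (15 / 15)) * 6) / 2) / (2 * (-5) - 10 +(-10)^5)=-9.83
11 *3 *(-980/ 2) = -16170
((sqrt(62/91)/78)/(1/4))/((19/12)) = 8 * sqrt(5642)/22477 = 0.03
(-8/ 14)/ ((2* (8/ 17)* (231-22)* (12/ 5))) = -85/ 70224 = -0.00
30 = 30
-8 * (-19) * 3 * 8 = 3648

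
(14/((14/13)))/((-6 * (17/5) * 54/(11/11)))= -65/5508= -0.01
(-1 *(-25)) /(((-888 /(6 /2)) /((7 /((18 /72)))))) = -175 /74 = -2.36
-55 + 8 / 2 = -51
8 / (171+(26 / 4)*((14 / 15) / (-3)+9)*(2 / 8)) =2880 / 66643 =0.04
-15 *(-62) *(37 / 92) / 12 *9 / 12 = 17205 / 736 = 23.38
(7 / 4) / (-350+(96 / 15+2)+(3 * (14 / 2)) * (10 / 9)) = -15 / 2728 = -0.01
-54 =-54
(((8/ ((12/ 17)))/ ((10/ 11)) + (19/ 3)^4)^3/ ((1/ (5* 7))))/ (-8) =-247752380099712481/ 13286025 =-18647592496.61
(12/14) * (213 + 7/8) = 5133/28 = 183.32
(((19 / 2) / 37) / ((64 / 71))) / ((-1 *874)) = -71 / 217856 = -0.00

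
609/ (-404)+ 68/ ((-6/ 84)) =-385217/ 404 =-953.51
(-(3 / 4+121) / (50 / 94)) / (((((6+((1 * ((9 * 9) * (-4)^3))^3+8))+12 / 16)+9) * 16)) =22889 / 222902511168400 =0.00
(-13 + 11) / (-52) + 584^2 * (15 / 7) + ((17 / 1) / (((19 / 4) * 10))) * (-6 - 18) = 12635976953 / 17290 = 730825.73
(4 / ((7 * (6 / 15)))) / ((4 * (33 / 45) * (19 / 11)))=75 / 266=0.28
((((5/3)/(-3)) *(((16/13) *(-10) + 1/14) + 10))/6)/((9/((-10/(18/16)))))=-40700/199017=-0.20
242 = 242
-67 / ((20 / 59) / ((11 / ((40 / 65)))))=-565279 / 160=-3532.99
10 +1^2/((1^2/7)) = 17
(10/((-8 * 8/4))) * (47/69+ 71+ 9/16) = -398785/8832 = -45.15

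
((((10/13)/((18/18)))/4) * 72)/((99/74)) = 1480/143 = 10.35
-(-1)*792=792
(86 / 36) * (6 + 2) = 172 / 9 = 19.11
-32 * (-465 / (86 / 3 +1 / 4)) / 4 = 44640 / 347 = 128.65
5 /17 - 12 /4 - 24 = -26.71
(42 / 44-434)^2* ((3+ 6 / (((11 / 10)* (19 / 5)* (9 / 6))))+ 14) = 340636274937 / 101156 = 3367435.20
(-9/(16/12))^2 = 45.56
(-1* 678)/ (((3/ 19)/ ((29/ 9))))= -124526/ 9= -13836.22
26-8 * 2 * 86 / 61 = 210 / 61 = 3.44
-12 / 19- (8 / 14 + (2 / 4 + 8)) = -2581 / 266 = -9.70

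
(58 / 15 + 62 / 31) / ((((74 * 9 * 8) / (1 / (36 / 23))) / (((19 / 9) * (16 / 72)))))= 4807 / 14565420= 0.00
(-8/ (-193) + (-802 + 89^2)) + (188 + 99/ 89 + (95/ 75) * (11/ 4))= 7535519473/ 1030620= 7311.64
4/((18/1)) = 2/9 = 0.22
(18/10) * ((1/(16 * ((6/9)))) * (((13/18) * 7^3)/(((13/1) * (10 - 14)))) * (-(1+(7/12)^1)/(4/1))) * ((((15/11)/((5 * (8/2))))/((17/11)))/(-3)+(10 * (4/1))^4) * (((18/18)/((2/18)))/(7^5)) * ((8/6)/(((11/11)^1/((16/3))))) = 3307519981/1066240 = 3102.04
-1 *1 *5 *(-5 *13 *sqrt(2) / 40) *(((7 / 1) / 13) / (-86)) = -35 *sqrt(2) / 688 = -0.07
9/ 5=1.80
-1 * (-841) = 841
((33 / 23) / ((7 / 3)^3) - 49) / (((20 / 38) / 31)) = -22715963 / 7889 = -2879.45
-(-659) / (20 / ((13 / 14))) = 8567 / 280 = 30.60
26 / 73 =0.36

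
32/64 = 1/2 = 0.50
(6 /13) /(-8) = -3 /52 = -0.06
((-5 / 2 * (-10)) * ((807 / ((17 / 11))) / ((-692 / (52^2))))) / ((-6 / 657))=16427332350 / 2941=5585628.14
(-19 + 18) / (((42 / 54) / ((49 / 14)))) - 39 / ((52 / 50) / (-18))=1341 / 2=670.50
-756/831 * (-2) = 1.82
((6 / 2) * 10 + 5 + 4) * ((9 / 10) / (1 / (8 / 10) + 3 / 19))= 13338 / 535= 24.93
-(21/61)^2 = -441/3721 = -0.12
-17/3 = -5.67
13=13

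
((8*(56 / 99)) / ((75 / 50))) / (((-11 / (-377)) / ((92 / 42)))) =2219776 / 9801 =226.48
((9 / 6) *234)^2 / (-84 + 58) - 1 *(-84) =-9309 / 2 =-4654.50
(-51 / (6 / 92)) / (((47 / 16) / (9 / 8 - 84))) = 1036932 / 47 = 22062.38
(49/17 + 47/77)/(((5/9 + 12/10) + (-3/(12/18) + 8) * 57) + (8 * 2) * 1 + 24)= 0.01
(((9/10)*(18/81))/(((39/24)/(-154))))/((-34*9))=616/9945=0.06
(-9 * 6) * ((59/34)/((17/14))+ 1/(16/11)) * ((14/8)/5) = -1849743/46240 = -40.00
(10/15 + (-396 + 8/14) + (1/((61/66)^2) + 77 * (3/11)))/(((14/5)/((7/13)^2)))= -145573265/3773094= -38.58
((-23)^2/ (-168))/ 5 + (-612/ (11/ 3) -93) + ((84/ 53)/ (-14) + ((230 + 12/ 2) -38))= -30681967/ 489720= -62.65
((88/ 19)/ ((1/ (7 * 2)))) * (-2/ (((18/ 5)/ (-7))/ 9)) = 2269.47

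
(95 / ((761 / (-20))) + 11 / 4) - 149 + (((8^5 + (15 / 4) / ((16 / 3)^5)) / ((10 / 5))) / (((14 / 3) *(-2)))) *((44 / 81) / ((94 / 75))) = -4912260851578745 / 5400636162048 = -909.57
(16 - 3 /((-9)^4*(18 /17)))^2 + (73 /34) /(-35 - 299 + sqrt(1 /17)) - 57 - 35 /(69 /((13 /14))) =198.51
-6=-6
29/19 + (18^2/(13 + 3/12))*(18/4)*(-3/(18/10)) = -181.87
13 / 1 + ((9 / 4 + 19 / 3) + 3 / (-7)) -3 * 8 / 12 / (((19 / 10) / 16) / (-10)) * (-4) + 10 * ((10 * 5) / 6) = -908437 / 1596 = -569.20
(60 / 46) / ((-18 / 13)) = -65 / 69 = -0.94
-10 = -10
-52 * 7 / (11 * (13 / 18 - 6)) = 6552 / 1045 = 6.27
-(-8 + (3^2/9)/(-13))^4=-121550625/28561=-4255.83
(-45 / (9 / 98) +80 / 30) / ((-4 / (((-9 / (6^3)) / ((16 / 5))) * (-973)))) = 3556315 / 2304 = 1543.54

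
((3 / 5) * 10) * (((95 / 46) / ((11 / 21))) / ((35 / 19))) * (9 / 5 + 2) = 61731 / 1265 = 48.80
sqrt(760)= 2 * sqrt(190)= 27.57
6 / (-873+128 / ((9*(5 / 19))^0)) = -6 / 745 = -0.01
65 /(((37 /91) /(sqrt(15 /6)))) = 252.77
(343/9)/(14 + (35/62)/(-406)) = 1233428/453051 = 2.72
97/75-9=-578/75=-7.71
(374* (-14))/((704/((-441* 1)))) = 52479/16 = 3279.94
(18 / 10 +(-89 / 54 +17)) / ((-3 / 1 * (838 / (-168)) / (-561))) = -12123958 / 18855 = -643.01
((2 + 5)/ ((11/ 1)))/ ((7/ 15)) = 1.36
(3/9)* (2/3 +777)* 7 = 16331/9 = 1814.56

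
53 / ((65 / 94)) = 4982 / 65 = 76.65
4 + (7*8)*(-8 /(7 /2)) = -124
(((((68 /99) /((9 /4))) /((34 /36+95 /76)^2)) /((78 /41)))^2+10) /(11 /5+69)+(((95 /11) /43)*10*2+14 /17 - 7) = -1883286909024019555 /932739414050893878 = -2.02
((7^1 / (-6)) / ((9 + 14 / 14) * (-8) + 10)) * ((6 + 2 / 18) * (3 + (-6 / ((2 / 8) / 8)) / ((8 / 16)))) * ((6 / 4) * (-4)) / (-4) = -1397 / 24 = -58.21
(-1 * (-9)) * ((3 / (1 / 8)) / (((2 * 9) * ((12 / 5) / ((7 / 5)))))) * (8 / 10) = 28 / 5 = 5.60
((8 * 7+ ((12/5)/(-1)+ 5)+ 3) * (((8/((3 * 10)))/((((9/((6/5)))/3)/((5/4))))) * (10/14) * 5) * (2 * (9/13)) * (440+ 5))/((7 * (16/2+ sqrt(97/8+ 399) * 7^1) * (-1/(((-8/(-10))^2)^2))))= 769916928/1827382375-24059904 * sqrt(6578)/261054625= -7.05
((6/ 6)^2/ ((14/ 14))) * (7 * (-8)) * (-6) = 336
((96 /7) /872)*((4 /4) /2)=6 /763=0.01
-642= -642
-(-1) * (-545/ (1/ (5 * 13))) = -35425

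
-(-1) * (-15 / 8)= -15 / 8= -1.88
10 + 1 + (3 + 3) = 17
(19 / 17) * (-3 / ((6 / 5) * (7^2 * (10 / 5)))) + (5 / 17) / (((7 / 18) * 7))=0.08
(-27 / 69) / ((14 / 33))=-0.92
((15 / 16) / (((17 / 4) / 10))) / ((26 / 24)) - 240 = -52590 / 221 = -237.96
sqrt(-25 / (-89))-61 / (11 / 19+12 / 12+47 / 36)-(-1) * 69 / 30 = -371861 / 19730+5 * sqrt(89) / 89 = -18.32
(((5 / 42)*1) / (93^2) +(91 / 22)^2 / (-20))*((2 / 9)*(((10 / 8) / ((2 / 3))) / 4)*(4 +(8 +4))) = -1504045549 / 1054901232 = -1.43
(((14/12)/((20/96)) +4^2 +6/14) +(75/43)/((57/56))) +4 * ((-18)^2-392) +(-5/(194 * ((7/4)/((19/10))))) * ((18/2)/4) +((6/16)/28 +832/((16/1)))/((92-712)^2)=-1694486271536461/6823782694400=-248.32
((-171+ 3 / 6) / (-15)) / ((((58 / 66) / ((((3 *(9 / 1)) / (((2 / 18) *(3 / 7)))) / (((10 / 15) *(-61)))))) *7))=-911493 / 35380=-25.76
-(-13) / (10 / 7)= 9.10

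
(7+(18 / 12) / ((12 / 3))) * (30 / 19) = 885 / 76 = 11.64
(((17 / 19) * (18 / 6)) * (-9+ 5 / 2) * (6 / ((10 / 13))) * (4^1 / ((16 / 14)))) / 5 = -180999 / 1900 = -95.26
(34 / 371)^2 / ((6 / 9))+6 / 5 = 834516 / 688205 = 1.21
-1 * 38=-38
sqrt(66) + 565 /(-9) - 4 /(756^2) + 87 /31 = -265637263 /4429404 + sqrt(66) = -51.85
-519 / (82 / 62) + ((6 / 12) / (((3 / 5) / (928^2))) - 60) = 88215713 / 123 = 717200.92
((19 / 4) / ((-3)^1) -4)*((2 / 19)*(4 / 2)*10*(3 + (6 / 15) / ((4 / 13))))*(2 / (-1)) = 5762 / 57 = 101.09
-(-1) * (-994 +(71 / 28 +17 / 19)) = -526983 / 532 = -990.57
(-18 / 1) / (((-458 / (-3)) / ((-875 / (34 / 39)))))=921375 / 7786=118.34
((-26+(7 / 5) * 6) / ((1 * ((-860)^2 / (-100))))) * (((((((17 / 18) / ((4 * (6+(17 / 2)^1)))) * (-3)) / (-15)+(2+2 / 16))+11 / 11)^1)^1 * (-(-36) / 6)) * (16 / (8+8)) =359249 / 8043150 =0.04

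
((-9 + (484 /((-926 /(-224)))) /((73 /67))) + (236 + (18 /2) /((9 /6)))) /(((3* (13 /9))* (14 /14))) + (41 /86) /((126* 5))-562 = -11508582528433 /23805987660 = -483.43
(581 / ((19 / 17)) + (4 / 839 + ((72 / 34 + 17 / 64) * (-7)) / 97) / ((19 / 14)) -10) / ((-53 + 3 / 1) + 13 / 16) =-428762628009 / 41375279966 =-10.36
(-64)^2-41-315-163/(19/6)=70082/19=3688.53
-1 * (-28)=28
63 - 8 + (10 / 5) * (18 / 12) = 58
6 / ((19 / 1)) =6 / 19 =0.32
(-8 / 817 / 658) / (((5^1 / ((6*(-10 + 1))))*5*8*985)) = 27 / 6619027625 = 0.00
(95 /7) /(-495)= -19 /693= -0.03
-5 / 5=-1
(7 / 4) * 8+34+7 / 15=727 / 15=48.47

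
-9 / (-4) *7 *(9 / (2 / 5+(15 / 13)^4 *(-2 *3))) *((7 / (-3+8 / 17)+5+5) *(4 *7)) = -2804.66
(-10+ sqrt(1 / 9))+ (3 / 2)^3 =-151 / 24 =-6.29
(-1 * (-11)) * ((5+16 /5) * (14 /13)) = 6314 /65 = 97.14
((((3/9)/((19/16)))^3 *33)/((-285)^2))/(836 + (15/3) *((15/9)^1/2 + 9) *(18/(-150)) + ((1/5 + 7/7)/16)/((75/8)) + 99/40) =1802240/166986192631077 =0.00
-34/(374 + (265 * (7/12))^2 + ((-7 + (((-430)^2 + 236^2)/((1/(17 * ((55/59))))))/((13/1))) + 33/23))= -0.00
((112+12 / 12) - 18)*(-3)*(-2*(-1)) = -570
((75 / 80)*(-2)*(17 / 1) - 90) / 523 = -975 / 4184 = -0.23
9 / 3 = 3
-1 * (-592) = 592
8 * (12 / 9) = 10.67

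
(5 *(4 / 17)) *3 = 60 / 17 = 3.53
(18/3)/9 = 2/3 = 0.67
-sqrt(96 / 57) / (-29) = 4 * sqrt(38) / 551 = 0.04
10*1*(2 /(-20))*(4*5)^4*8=-1280000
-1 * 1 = -1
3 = 3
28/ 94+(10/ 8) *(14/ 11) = 1953/ 1034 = 1.89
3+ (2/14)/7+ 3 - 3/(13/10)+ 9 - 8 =3002/637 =4.71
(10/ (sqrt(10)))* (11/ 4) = 11* sqrt(10)/ 4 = 8.70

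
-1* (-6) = 6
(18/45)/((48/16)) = 2/15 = 0.13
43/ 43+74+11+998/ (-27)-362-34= -9368/ 27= -346.96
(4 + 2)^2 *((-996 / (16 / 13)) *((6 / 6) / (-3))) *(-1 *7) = -67977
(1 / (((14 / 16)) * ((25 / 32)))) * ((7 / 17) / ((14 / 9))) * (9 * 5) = 17.43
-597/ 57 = -199/ 19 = -10.47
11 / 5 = 2.20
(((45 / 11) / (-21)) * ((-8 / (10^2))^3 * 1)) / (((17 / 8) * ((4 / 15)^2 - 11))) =-1728 / 402353875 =-0.00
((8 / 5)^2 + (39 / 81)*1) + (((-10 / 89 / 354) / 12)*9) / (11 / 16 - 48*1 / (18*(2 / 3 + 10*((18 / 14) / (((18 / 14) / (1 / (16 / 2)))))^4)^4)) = 124312251854236480866347 / 40872016296936520356825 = 3.04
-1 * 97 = -97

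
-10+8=-2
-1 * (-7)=7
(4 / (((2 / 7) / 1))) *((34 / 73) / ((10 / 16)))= 3808 / 365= 10.43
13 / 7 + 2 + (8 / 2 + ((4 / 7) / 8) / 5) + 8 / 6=1933 / 210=9.20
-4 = -4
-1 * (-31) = 31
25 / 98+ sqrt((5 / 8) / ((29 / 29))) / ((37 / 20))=25 / 98+ 5 * sqrt(10) / 37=0.68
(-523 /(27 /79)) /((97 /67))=-2768239 /2619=-1056.98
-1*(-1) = 1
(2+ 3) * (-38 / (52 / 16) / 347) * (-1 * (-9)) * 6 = -41040 / 4511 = -9.10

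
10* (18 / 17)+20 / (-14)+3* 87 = 32149 / 119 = 270.16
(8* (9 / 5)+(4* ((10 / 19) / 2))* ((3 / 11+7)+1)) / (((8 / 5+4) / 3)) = 18111 / 1463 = 12.38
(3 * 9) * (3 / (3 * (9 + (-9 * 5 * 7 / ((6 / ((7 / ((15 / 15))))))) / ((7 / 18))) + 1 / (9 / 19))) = -729 / 25253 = -0.03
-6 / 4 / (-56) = 3 / 112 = 0.03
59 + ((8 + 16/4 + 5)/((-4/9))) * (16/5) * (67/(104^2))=787429/13520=58.24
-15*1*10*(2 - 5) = 450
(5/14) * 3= 15/14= 1.07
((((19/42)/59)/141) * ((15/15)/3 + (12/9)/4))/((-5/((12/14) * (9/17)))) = -38/11549545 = -0.00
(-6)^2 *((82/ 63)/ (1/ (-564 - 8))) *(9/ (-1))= 241220.57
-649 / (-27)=649 / 27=24.04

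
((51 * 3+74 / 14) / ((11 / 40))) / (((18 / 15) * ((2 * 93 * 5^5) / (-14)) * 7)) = -4432 / 2685375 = -0.00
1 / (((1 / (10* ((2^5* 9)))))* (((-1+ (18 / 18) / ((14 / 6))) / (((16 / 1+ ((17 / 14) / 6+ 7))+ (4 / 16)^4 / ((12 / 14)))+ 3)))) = -132082.97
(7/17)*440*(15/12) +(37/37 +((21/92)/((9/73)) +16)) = 1151051/4692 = 245.32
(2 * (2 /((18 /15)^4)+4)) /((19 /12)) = 3217 /513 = 6.27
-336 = -336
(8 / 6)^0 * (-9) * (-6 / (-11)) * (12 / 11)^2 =-7776 / 1331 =-5.84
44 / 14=22 / 7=3.14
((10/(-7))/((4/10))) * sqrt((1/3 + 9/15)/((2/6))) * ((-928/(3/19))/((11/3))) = 88160 * sqrt(70)/77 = 9579.21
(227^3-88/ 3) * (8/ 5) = 18715285.87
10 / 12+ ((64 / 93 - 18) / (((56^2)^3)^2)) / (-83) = 437026813128808993914995 / 524432175754570792697856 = 0.83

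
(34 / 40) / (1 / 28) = 119 / 5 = 23.80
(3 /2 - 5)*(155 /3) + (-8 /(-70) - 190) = -77851 /210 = -370.72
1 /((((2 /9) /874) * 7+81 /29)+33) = 114057 /4082657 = 0.03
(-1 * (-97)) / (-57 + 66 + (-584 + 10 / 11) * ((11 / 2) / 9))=-291 / 1042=-0.28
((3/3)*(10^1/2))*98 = 490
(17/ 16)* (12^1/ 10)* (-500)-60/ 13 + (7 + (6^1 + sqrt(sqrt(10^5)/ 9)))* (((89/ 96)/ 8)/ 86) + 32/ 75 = -4591285773/ 7155200 + 445* 10^(1/ 4)/ 99072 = -641.66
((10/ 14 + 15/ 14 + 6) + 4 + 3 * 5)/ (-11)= -375/ 154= -2.44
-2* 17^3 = -9826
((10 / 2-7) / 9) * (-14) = 3.11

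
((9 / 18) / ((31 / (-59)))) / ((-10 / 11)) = 649 / 620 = 1.05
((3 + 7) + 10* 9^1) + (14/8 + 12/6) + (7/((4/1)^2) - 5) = 1587/16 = 99.19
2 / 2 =1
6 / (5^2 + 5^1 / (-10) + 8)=12 / 65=0.18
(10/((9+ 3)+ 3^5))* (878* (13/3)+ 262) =24400/153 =159.48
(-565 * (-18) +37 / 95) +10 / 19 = 966237 / 95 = 10170.92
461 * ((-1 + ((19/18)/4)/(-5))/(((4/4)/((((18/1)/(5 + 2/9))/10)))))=-167.28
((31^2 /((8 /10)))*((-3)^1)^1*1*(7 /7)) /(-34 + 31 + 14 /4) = -14415 /2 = -7207.50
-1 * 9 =-9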